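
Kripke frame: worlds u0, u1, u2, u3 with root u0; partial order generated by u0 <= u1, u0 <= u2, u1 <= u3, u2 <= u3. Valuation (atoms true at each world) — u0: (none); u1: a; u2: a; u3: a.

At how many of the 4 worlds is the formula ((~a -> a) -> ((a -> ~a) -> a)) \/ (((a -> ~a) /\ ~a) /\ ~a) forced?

u0: forces it.
u1: forces it.
u2: forces it.
u3: forces it.
Worlds forcing the formula: {u0, u1, u2, u3}.

4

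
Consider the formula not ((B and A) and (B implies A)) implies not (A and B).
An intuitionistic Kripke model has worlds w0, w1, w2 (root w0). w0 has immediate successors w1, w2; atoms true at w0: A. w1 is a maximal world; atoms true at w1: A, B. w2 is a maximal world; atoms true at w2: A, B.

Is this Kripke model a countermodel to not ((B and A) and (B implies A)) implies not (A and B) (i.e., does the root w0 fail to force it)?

w0 forces not ((B and A) and (B implies A)) implies not (A and B) vacuously: no world accessible from w0 forces the antecedent not ((B and A) and (B implies A)).
So the root w0 forces not ((B and A) and (B implies A)) implies not (A and B); the model is not a countermodel.

No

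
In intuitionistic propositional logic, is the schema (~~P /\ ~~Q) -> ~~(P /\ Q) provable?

This is the distribution of double negation over conjunction, which is intuitionistically derivable.
Assume ~~P, ~~Q, and ~(P /\ Q). From P we'd get ~Q (since P /\ Q is refuted), contradicting ~~Q; so ~P, contradicting ~~P.

Yes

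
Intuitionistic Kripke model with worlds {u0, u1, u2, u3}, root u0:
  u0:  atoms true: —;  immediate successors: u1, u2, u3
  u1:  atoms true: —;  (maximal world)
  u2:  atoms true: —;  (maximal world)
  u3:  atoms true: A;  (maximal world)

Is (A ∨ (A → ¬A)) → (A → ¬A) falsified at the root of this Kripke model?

u0 ⊮ (A ∨ (A → ¬A)) → (A → ¬A): at the accessible world u3, u3 ⊩ A ∨ (A → ¬A) but u3 ⊮ A → ¬A.
u3 ⊮ A → ¬A: already at u3 itself, u3 ⊩ A but u3 ⊮ ¬A.
u3 ⊮ ¬A since u3 is accessible from u3 and u3 ⊩ A.
So the root u0 does not force (A ∨ (A → ¬A)) → (A → ¬A); the model is a countermodel.

Yes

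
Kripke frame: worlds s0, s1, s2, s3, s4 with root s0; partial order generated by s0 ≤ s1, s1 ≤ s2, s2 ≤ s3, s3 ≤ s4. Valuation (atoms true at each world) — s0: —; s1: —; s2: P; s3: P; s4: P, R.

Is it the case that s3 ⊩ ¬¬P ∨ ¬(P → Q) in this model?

s3 ⊩ ¬¬P ∨ ¬(P → Q) via the disjunct ¬¬P.

Yes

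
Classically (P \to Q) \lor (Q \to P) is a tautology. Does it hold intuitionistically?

No

This is the Gödel–Dummett linearity axiom, which is not intuitionistically valid.
A Kripke countermodel: worlds s0, s1, s2; order generated by s0 \le s1, s0 \le s2; atoms true at each world — s0:{}; s1:{P}; s2:{Q}.
s0 \nVdash (P \to Q) \lor (Q \to P): neither disjunct is forced at s0.
s0 \nVdash P \to Q: at the accessible world s1, s1 \Vdash P but s1 \nVdash Q.
s1 lacks atom Q, so s1 \nVdash Q.
So the root s0 does not force the formula.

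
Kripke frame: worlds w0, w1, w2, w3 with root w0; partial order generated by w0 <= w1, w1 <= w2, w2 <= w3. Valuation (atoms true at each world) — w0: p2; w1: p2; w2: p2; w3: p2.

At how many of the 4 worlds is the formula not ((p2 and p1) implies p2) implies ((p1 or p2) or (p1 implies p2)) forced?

4

w0: forces it.
w1: forces it.
w2: forces it.
w3: forces it.
Worlds forcing the formula: {w0, w1, w2, w3}.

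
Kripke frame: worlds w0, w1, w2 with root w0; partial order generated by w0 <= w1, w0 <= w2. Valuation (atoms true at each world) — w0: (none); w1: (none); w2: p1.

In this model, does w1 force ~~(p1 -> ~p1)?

w1 ||- ~~(p1 -> ~p1): no world accessible from w1 forces ~(p1 -> ~p1).

Yes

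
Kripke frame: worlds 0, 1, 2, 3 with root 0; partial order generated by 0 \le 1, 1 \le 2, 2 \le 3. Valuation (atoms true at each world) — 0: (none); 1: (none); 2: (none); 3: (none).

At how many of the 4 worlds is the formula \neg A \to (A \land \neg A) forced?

0: does not force it — 0 \nVdash \neg A \to (A \land \neg A): already at 0 itself, 0 \Vdash \neg A but 0 \nVdash A \land \neg A.
1: does not force it — 1 \nVdash \neg A \to (A \land \neg A): already at 1 itself, 1 \Vdash \neg A but 1 \nVdash A \land \neg A.
2: does not force it.
3: does not force it.
Worlds forcing the formula: { }.

0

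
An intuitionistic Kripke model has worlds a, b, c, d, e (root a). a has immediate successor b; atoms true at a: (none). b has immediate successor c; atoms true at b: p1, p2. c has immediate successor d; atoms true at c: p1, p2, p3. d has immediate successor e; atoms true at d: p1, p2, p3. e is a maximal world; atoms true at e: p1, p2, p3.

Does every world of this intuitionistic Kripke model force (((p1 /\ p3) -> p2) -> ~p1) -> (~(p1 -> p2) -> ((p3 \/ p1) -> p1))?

a ||- (((p1 /\ p3) -> p2) -> ~p1) -> (~(p1 -> p2) -> ((p3 \/ p1) -> p1)) vacuously: no world accessible from a forces the antecedent ((p1 /\ p3) -> p2) -> ~p1.
Since the root a forces (((p1 /\ p3) -> p2) -> ~p1) -> (~(p1 -> p2) -> ((p3 \/ p1) -> p1)) and forcing is persistent (monotone upward), every world forces it.

Yes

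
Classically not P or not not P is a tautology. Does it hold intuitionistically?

No

This is the weak law of excluded middle, which is not intuitionistically valid.
A Kripke countermodel: worlds s0, s1, s2; order generated by s0 <= s1, s0 <= s2; atoms true at each world — s0:{}; s1:{P}; s2:{}.
s0 does not force not P or not not P: neither disjunct is forced at s0.
s0 does not force not P since s1 is accessible from s0 and s1 forces P.
So the root s0 does not force the formula.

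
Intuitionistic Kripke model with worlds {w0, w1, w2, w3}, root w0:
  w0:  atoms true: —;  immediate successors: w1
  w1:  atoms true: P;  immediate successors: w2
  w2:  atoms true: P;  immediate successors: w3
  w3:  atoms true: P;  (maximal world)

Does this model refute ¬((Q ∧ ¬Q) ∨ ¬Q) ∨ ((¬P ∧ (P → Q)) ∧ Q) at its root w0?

Yes

w0 ⊮ ¬((Q ∧ ¬Q) ∨ ¬Q) ∨ ((¬P ∧ (P → Q)) ∧ Q): neither disjunct is forced at w0.
w0 ⊮ ¬((Q ∧ ¬Q) ∨ ¬Q) since w0 is accessible from w0 and w0 ⊩ (Q ∧ ¬Q) ∨ ¬Q.
w0 ⊩ (Q ∧ ¬Q) ∨ ¬Q via the disjunct ¬Q.
So the root w0 does not force ¬((Q ∧ ¬Q) ∨ ¬Q) ∨ ((¬P ∧ (P → Q)) ∧ Q); the model is a countermodel.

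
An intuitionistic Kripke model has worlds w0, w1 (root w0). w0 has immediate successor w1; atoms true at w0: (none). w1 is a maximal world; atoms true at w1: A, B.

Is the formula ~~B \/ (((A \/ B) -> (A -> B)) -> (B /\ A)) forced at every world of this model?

Yes

w0 ||- ~~B \/ (((A \/ B) -> (A -> B)) -> (B /\ A)) via the disjunct ~~B.
Since the root w0 forces ~~B \/ (((A \/ B) -> (A -> B)) -> (B /\ A)) and forcing is persistent (monotone upward), every world forces it.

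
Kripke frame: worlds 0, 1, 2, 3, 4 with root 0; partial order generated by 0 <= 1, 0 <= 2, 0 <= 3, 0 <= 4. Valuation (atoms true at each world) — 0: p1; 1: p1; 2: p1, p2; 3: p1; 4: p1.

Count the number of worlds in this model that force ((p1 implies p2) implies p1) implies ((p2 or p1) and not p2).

3

0: does not force it — 0 does not force ((p1 implies p2) implies p1) implies ((p2 or p1) and not p2): already at 0 itself, 0 forces (p1 implies p2) implies p1 but 0 does not force (p2 or p1) and not p2.
1: forces it.
2: does not force it — 2 does not force ((p1 implies p2) implies p1) implies ((p2 or p1) and not p2): already at 2 itself, 2 forces (p1 implies p2) implies p1 but 2 does not force (p2 or p1) and not p2.
3: forces it.
4: forces it.
Worlds forcing the formula: {1, 3, 4}.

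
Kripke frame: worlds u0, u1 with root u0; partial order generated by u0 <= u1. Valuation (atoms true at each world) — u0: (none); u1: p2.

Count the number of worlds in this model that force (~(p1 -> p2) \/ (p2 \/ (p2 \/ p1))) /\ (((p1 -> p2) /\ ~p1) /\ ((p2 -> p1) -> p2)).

u0: does not force it — u0 ||-/- (~(p1 -> p2) \/ (p2 \/ (p2 \/ p1))) /\ (((p1 -> p2) /\ ~p1) /\ ((p2 -> p1) -> p2)) since u0 fails ~(p1 -> p2) \/ (p2 \/ (p2 \/ p1)).
u1: forces it.
Worlds forcing the formula: {u1}.

1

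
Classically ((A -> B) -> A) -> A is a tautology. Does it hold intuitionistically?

This is Peirce's law, which is not intuitionistically valid.
A Kripke countermodel: worlds u0, u1; order generated by u0 <= u1; atoms true at each world — u0:{}; u1:{A}.
u0 ||-/- ((A -> B) -> A) -> A: already at u0 itself, u0 ||- (A -> B) -> A but u0 ||-/- A.
u0 lacks atom A, so u0 ||-/- A.
So the root u0 does not force the formula.

No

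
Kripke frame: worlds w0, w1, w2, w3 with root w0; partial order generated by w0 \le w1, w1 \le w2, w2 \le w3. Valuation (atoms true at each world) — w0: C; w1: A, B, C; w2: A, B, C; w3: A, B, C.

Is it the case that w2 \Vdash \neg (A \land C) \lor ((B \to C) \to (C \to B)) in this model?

w2 \Vdash \neg (A \land C) \lor ((B \to C) \to (C \to B)) via the disjunct (B \to C) \to (C \to B).

Yes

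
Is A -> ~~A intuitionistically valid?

Yes

This is double-negation introduction, which is intuitionistically derivable.
If a world forces A then every accessible world forces A (persistence), so none forces ~A; hence ~~A.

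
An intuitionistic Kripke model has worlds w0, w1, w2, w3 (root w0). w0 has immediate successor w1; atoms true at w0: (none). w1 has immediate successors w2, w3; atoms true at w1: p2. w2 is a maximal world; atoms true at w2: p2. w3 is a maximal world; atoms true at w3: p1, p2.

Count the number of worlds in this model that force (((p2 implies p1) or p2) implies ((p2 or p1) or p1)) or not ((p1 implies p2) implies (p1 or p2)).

4

w0: forces it.
w1: forces it.
w2: forces it.
w3: forces it.
Worlds forcing the formula: {w0, w1, w2, w3}.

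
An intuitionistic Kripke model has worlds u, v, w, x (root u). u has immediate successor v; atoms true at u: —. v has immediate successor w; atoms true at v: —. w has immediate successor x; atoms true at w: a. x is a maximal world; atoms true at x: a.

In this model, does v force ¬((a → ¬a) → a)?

v ⊮ ¬((a → ¬a) → a) since v is accessible from v and v ⊩ (a → ¬a) → a.
v ⊩ (a → ¬a) → a vacuously: no world accessible from v forces the antecedent a → ¬a.

No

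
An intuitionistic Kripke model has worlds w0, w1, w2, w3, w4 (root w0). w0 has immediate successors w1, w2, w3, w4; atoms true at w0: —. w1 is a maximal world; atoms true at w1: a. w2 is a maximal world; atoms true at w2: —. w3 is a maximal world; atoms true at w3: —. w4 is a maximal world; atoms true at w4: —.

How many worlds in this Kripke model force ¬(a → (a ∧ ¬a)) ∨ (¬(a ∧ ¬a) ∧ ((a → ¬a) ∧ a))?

1

w0: does not force it — w0 ⊮ ¬(a → (a ∧ ¬a)) ∨ (¬(a ∧ ¬a) ∧ ((a → ¬a) ∧ a)): neither disjunct is forced at w0.
w1: forces it.
w2: does not force it — w2 ⊮ ¬(a → (a ∧ ¬a)) ∨ (¬(a ∧ ¬a) ∧ ((a → ¬a) ∧ a)): neither disjunct is forced at w2.
w3: does not force it — w3 ⊮ ¬(a → (a ∧ ¬a)) ∨ (¬(a ∧ ¬a) ∧ ((a → ¬a) ∧ a)): neither disjunct is forced at w3.
w4: does not force it.
Worlds forcing the formula: {w1}.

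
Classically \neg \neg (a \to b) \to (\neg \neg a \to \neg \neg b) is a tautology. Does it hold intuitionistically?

Yes

This is the distribution of double negation over implication, which is intuitionistically derivable.
Assume \neg \neg (a \to b) and \neg \neg a; suppose \neg b. Then a \to b would give \neg a (by contraposition), contradicting \neg \neg a; so \neg (a \to b), contradicting \neg \neg (a \to b). Hence \neg \neg b.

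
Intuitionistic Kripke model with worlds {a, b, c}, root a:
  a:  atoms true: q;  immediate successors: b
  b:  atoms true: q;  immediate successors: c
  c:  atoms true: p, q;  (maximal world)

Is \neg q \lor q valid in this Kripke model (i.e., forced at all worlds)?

a \Vdash \neg q \lor q via the disjunct q.
Since the root a forces \neg q \lor q and forcing is persistent (monotone upward), every world forces it.

Yes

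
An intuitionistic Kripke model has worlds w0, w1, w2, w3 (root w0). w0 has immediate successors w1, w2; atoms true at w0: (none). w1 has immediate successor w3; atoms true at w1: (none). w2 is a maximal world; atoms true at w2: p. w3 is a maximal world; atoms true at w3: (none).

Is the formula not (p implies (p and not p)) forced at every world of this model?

Not every world: w0 does not force not (p implies (p and not p)).
w0 does not force not (p implies (p and not p)) since w1 is accessible from w0 and w1 forces p implies (p and not p).
w1 forces p implies (p and not p) vacuously: no world accessible from w1 forces the antecedent p.

No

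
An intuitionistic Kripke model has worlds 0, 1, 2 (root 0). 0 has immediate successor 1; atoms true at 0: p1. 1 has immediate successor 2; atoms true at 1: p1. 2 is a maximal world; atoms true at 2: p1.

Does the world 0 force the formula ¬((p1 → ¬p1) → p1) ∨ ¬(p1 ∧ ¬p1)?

Yes

0 ⊩ ¬((p1 → ¬p1) → p1) ∨ ¬(p1 ∧ ¬p1) via the disjunct ¬(p1 ∧ ¬p1).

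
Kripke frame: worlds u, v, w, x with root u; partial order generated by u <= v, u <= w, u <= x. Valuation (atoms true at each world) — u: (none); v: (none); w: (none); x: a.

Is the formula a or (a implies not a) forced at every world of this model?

No

Not every world: u does not force a or (a implies not a).
u does not force a or (a implies not a): neither disjunct is forced at u.
u lacks atom a, so u does not force a.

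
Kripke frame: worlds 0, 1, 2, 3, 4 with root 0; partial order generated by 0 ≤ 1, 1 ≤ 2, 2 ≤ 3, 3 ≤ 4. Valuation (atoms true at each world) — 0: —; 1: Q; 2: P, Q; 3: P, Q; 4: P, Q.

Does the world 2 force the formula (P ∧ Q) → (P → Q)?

2 ⊩ (P ∧ Q) → (P → Q): every world accessible from 2 that forces P ∧ Q (namely 2, 3, 4) also forces P → Q.

Yes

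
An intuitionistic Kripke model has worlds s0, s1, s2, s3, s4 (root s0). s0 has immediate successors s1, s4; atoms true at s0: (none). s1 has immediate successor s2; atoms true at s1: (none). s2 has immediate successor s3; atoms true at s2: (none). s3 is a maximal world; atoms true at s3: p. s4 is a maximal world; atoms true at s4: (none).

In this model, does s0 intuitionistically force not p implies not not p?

No

s0 does not force not p implies not not p: at the accessible world s4, s4 forces not p but s4 does not force not not p.
s4 does not force not not p since s4 is accessible from s4 and s4 forces not p.
s4 forces not p: no world accessible from s4 forces p.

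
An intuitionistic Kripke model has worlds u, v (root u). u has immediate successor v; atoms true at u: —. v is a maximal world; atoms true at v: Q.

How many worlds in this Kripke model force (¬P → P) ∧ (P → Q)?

0

u: does not force it — u ⊮ (¬P → P) ∧ (P → Q) since u fails ¬P → P.
v: does not force it.
Worlds forcing the formula: { }.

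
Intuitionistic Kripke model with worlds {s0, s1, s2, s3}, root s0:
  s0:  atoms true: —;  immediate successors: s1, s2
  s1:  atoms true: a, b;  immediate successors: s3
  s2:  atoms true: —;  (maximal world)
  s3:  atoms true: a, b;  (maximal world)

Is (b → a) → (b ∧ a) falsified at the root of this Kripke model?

Yes

s0 ⊮ (b → a) → (b ∧ a): already at s0 itself, s0 ⊩ b → a but s0 ⊮ b ∧ a.
s0 ⊮ b ∧ a since s0 fails b.
So the root s0 does not force (b → a) → (b ∧ a); the model is a countermodel.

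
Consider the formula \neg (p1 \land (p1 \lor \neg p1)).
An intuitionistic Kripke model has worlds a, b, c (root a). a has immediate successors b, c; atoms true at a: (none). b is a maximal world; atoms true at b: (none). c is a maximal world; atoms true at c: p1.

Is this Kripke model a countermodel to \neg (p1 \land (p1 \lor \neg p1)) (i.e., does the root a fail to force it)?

a \nVdash \neg (p1 \land (p1 \lor \neg p1)) since c is accessible from a and c \Vdash p1 \land (p1 \lor \neg p1).
c \Vdash p1 \land (p1 \lor \neg p1) since c forces both conjuncts.
So the root a does not force \neg (p1 \land (p1 \lor \neg p1)); the model is a countermodel.

Yes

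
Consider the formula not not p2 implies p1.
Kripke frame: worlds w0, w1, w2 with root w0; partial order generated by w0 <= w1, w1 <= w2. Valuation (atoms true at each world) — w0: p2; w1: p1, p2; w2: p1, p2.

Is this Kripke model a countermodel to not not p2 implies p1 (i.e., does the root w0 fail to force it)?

Yes

w0 does not force not not p2 implies p1: already at w0 itself, w0 forces not not p2 but w0 does not force p1.
w0 lacks atom p1, so w0 does not force p1.
So the root w0 does not force not not p2 implies p1; the model is a countermodel.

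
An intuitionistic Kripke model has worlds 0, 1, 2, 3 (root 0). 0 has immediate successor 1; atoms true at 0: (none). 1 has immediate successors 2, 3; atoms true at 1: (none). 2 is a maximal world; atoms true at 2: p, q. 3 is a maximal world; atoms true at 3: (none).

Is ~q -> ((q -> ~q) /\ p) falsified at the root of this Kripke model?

Yes

0 ||-/- ~q -> ((q -> ~q) /\ p): at the accessible world 3, 3 ||- ~q but 3 ||-/- (q -> ~q) /\ p.
3 ||-/- (q -> ~q) /\ p since 3 fails p.
So the root 0 does not force ~q -> ((q -> ~q) /\ p); the model is a countermodel.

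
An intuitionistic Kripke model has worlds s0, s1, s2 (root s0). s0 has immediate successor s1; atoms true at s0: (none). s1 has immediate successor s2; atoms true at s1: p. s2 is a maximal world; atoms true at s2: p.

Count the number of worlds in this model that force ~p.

0

s0: does not force it — s0 ||-/- ~p since s1 is accessible from s0 and s1 ||- p.
s1: does not force it — s1 ||-/- ~p since s1 is accessible from s1 and s1 ||- p.
s2: does not force it.
Worlds forcing the formula: { }.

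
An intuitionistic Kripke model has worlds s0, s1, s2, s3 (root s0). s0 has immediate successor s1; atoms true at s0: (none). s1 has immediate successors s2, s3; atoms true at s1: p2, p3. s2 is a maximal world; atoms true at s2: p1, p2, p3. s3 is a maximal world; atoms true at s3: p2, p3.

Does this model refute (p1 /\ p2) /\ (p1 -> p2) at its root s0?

s0 ||-/- (p1 /\ p2) /\ (p1 -> p2) since s0 fails p1 /\ p2.
So the root s0 does not force (p1 /\ p2) /\ (p1 -> p2); the model is a countermodel.

Yes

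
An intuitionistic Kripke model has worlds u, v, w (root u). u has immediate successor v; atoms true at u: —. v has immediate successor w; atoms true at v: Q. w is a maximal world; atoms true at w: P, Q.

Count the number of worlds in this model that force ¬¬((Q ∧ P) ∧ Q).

u: forces it.
v: forces it.
w: forces it.
Worlds forcing the formula: {u, v, w}.

3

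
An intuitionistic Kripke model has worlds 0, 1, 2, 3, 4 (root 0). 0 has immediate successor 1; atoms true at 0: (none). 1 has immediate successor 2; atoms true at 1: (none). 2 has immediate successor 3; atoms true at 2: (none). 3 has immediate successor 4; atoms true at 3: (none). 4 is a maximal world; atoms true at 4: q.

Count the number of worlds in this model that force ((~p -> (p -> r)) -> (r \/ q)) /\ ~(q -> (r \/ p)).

1

0: does not force it — 0 ||-/- ((~p -> (p -> r)) -> (r \/ q)) /\ ~(q -> (r \/ p)) since 0 fails (~p -> (p -> r)) -> (r \/ q).
1: does not force it — 1 ||-/- ((~p -> (p -> r)) -> (r \/ q)) /\ ~(q -> (r \/ p)) since 1 fails (~p -> (p -> r)) -> (r \/ q).
2: does not force it.
3: does not force it.
4: forces it.
Worlds forcing the formula: {4}.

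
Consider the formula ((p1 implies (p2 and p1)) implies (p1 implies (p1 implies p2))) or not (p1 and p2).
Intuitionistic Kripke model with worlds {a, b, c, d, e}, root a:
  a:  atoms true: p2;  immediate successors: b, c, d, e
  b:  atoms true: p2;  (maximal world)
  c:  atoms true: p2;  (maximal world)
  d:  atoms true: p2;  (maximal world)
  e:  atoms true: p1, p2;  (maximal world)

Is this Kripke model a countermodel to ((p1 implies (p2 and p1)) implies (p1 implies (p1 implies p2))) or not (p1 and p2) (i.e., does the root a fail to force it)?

No

a forces ((p1 implies (p2 and p1)) implies (p1 implies (p1 implies p2))) or not (p1 and p2) via the disjunct (p1 implies (p2 and p1)) implies (p1 implies (p1 implies p2)).
So the root a forces ((p1 implies (p2 and p1)) implies (p1 implies (p1 implies p2))) or not (p1 and p2); the model is not a countermodel.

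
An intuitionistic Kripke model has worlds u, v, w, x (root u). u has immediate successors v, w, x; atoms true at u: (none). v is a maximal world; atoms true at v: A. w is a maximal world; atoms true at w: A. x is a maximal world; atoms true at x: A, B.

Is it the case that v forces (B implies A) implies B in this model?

v does not force (B implies A) implies B: already at v itself, v forces B implies A but v does not force B.
v lacks atom B, so v does not force B.

No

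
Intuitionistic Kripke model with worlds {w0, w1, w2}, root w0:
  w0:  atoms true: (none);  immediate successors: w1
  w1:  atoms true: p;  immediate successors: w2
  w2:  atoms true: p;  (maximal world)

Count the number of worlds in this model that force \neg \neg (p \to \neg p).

w0: does not force it — w0 \nVdash \neg \neg (p \to \neg p) since w0 is accessible from w0 and w0 \Vdash \neg (p \to \neg p).
w1: does not force it — w1 \nVdash \neg \neg (p \to \neg p) since w1 is accessible from w1 and w1 \Vdash \neg (p \to \neg p).
w2: does not force it.
Worlds forcing the formula: { }.

0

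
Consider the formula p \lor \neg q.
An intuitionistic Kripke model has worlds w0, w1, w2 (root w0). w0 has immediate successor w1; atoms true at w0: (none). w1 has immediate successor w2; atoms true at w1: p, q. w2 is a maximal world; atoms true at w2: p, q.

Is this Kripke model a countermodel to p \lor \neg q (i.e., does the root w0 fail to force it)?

Yes

w0 \nVdash p \lor \neg q: neither disjunct is forced at w0.
w0 lacks atom p, so w0 \nVdash p.
So the root w0 does not force p \lor \neg q; the model is a countermodel.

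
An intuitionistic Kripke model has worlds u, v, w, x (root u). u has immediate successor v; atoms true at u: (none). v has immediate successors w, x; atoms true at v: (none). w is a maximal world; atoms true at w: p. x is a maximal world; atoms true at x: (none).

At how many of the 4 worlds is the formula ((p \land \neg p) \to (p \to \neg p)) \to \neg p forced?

1

u: does not force it — u \nVdash ((p \land \neg p) \to (p \to \neg p)) \to \neg p: already at u itself, u \Vdash (p \land \neg p) \to (p \to \neg p) but u \nVdash \neg p.
v: does not force it.
w: does not force it.
x: forces it.
Worlds forcing the formula: {x}.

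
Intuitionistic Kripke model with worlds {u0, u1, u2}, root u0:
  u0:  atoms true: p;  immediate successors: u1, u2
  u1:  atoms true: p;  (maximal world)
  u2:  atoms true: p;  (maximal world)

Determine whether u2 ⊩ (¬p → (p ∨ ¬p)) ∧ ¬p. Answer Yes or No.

No

u2 ⊮ (¬p → (p ∨ ¬p)) ∧ ¬p since u2 fails ¬p.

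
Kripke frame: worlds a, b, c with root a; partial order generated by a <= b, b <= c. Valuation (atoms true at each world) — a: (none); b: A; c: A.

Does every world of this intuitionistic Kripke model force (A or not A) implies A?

a forces (A or not A) implies A: every world accessible from a that forces A or not A (namely b, c) also forces A.
Since the root a forces (A or not A) implies A and forcing is persistent (monotone upward), every world forces it.

Yes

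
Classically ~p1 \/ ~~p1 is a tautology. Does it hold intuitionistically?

No

This is the weak law of excluded middle, which is not intuitionistically valid.
A Kripke countermodel: worlds 0, 1, 2; order generated by 0 <= 1, 0 <= 2; atoms true at each world — 0:{}; 1:{p1}; 2:{}.
0 ||-/- ~p1 \/ ~~p1: neither disjunct is forced at 0.
0 ||-/- ~p1 since 1 is accessible from 0 and 1 ||- p1.
So the root 0 does not force the formula.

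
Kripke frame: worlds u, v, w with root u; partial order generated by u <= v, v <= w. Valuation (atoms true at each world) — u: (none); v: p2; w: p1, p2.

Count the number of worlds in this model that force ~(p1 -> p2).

u: does not force it — u ||-/- ~(p1 -> p2) since u is accessible from u and u ||- p1 -> p2.
v: does not force it — v ||-/- ~(p1 -> p2) since v is accessible from v and v ||- p1 -> p2.
w: does not force it.
Worlds forcing the formula: { }.

0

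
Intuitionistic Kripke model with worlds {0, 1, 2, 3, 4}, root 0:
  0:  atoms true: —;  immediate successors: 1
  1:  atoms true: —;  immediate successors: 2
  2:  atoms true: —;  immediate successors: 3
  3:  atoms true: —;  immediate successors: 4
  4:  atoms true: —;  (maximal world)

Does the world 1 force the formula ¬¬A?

1 ⊮ ¬¬A since 1 is accessible from 1 and 1 ⊩ ¬A.
1 ⊩ ¬A: no world accessible from 1 forces A.

No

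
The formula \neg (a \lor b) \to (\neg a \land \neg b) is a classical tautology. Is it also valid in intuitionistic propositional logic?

Yes

This is a constructively valid De Morgan direction (negated disjunction to conjunction of negations), which is intuitionistically derivable.
From \neg (a \lor b): if a held then a \lor b would, contradiction — so \neg a; similarly \neg b.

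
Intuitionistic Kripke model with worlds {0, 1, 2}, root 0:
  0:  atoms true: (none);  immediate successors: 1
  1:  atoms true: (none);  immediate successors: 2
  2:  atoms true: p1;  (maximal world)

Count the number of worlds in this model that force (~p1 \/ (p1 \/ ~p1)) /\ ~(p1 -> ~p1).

1

0: does not force it — 0 ||-/- (~p1 \/ (p1 \/ ~p1)) /\ ~(p1 -> ~p1) since 0 fails ~p1 \/ (p1 \/ ~p1).
1: does not force it — 1 ||-/- (~p1 \/ (p1 \/ ~p1)) /\ ~(p1 -> ~p1) since 1 fails ~p1 \/ (p1 \/ ~p1).
2: forces it.
Worlds forcing the formula: {2}.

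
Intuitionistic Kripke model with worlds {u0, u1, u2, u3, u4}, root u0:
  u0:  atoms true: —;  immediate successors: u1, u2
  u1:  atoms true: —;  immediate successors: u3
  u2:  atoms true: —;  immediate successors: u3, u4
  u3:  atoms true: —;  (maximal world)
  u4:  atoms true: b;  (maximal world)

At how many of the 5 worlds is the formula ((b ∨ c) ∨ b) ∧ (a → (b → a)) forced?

1

u0: does not force it — u0 ⊮ ((b ∨ c) ∨ b) ∧ (a → (b → a)) since u0 fails (b ∨ c) ∨ b.
u1: does not force it — u1 ⊮ ((b ∨ c) ∨ b) ∧ (a → (b → a)) since u1 fails (b ∨ c) ∨ b.
u2: does not force it.
u3: does not force it.
u4: forces it.
Worlds forcing the formula: {u4}.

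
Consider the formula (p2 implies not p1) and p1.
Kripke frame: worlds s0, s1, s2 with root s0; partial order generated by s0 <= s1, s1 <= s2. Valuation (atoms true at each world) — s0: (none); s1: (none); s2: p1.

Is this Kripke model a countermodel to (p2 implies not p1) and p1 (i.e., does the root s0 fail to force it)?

Yes

s0 does not force (p2 implies not p1) and p1 since s0 fails p1.
So the root s0 does not force (p2 implies not p1) and p1; the model is a countermodel.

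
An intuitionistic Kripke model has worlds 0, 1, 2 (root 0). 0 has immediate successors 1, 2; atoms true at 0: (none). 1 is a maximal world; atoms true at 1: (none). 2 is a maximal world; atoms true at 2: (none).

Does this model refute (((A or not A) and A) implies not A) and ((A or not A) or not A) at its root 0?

No

0 forces (((A or not A) and A) implies not A) and ((A or not A) or not A) since 0 forces both conjuncts.
So the root 0 forces (((A or not A) and A) implies not A) and ((A or not A) or not A); the model is not a countermodel.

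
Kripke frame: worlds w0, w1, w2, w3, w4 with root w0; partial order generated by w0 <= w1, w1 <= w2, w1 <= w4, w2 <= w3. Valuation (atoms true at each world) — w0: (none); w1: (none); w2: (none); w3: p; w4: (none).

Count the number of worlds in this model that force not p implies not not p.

2

w0: does not force it — w0 does not force not p implies not not p: at the accessible world w4, w4 forces not p but w4 does not force not not p.
w1: does not force it.
w2: forces it.
w3: forces it.
w4: does not force it.
Worlds forcing the formula: {w2, w3}.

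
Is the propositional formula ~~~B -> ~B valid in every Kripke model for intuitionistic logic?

This is triple-negation reduction, which is intuitionistically derivable.
Assume ~~~B and suppose B. Then ~~B (double-negation introduction), contradicting ~~~B. So ~B.

Yes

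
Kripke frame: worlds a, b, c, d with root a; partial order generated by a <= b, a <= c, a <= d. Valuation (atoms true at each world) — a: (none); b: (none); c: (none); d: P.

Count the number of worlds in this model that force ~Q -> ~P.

2

a: does not force it — a ||-/- ~Q -> ~P: already at a itself, a ||- ~Q but a ||-/- ~P.
b: forces it.
c: forces it.
d: does not force it — d ||-/- ~Q -> ~P: already at d itself, d ||- ~Q but d ||-/- ~P.
Worlds forcing the formula: {b, c}.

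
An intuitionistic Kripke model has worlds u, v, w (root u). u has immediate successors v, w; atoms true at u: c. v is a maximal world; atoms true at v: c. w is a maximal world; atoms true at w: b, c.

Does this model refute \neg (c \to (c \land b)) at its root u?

u \nVdash \neg (c \to (c \land b)) since w is accessible from u and w \Vdash c \to (c \land b).
w \Vdash c \to (c \land b): every world accessible from w that forces c (namely w) also forces c \land b.
So the root u does not force \neg (c \to (c \land b)); the model is a countermodel.

Yes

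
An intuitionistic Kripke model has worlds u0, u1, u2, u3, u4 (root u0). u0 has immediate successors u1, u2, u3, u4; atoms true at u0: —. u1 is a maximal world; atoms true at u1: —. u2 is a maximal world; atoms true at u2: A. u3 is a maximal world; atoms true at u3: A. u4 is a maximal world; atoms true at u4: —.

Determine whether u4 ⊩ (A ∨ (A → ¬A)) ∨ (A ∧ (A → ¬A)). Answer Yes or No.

u4 ⊩ (A ∨ (A → ¬A)) ∨ (A ∧ (A → ¬A)) via the disjunct A ∨ (A → ¬A).

Yes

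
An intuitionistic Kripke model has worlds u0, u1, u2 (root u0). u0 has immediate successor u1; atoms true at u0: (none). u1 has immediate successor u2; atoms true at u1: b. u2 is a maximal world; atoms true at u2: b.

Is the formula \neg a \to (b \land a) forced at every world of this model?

Not every world: u0 \nVdash \neg a \to (b \land a).
u0 \nVdash \neg a \to (b \land a): already at u0 itself, u0 \Vdash \neg a but u0 \nVdash b \land a.
u0 \nVdash b \land a since u0 fails b.

No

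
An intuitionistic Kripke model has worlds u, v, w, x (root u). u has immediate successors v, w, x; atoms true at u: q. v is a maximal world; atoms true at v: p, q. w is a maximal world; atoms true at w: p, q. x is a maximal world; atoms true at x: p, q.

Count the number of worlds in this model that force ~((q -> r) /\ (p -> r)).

u: forces it.
v: forces it.
w: forces it.
x: forces it.
Worlds forcing the formula: {u, v, w, x}.

4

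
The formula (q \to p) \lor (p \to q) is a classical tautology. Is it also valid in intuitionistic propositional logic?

No

This is the Gödel–Dummett linearity axiom, which is not intuitionistically valid.
A Kripke countermodel: worlds u, v, w; order generated by u \le v, u \le w; atoms true at each world — u:{}; v:{q}; w:{p}.
u \nVdash (q \to p) \lor (p \to q): neither disjunct is forced at u.
u \nVdash q \to p: at the accessible world v, v \Vdash q but v \nVdash p.
v lacks atom p, so v \nVdash p.
So the root u does not force the formula.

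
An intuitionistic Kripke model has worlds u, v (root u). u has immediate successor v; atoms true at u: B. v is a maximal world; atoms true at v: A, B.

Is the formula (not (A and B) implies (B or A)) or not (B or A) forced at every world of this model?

u forces (not (A and B) implies (B or A)) or not (B or A) via the disjunct not (A and B) implies (B or A).
Since the root u forces (not (A and B) implies (B or A)) or not (B or A) and forcing is persistent (monotone upward), every world forces it.

Yes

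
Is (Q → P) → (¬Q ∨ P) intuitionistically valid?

This is the material-implication-as-disjunction principle, which is not intuitionistically valid.
A Kripke countermodel: worlds 0, 1; order generated by 0 ≤ 1; atoms true at each world — 0:{}; 1:{P,Q}.
0 ⊮ (Q → P) → (¬Q ∨ P): already at 0 itself, 0 ⊩ Q → P but 0 ⊮ ¬Q ∨ P.
0 ⊮ ¬Q ∨ P: neither disjunct is forced at 0.
0 ⊮ ¬Q since 1 is accessible from 0 and 1 ⊩ Q.
So the root 0 does not force the formula.

No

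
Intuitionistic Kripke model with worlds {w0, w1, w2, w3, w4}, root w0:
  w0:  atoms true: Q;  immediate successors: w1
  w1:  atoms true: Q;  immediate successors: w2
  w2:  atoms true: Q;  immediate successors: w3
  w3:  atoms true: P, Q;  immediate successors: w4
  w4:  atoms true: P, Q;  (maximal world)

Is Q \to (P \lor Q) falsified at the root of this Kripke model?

w0 \Vdash Q \to (P \lor Q): every world accessible from w0 that forces Q (namely w0, w1, w2, w3, w4) also forces P \lor Q.
So the root w0 forces Q \to (P \lor Q); the model is not a countermodel.

No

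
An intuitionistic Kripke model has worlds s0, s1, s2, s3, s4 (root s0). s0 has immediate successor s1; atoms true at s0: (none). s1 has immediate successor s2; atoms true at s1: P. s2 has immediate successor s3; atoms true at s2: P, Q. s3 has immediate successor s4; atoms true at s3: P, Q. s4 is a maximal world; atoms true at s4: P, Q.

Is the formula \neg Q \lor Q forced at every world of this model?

Not every world: s0 \nVdash \neg Q \lor Q.
s0 \nVdash \neg Q \lor Q: neither disjunct is forced at s0.
s0 \nVdash \neg Q since s2 is accessible from s0 and s2 \Vdash Q.

No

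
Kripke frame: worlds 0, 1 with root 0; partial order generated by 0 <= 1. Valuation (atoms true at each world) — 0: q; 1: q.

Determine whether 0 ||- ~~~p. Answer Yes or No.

Yes

0 ||- ~~~p: no world accessible from 0 forces ~~p.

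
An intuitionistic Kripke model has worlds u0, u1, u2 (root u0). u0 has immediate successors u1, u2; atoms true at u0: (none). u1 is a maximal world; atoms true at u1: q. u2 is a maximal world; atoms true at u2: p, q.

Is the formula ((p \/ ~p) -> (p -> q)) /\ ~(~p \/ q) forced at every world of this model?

Not every world: u0 ||-/- ((p \/ ~p) -> (p -> q)) /\ ~(~p \/ q).
u0 ||-/- ((p \/ ~p) -> (p -> q)) /\ ~(~p \/ q) since u0 fails ~(~p \/ q).

No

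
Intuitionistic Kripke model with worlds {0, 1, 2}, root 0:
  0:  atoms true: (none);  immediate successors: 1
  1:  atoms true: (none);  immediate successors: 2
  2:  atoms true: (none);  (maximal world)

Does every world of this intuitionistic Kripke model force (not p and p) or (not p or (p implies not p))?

Yes

0 forces (not p and p) or (not p or (p implies not p)) via the disjunct not p or (p implies not p).
Since the root 0 forces (not p and p) or (not p or (p implies not p)) and forcing is persistent (monotone upward), every world forces it.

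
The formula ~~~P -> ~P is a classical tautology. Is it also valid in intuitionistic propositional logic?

This is triple-negation reduction, which is intuitionistically derivable.
Assume ~~~P and suppose P. Then ~~P (double-negation introduction), contradicting ~~~P. So ~P.

Yes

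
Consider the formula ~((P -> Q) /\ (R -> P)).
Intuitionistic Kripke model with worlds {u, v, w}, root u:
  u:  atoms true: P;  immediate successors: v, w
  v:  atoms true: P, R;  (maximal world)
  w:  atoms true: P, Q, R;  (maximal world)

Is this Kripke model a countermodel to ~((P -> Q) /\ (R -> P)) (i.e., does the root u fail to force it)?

u ||-/- ~((P -> Q) /\ (R -> P)) since w is accessible from u and w ||- (P -> Q) /\ (R -> P).
w ||- (P -> Q) /\ (R -> P) since w forces both conjuncts.
So the root u does not force ~((P -> Q) /\ (R -> P)); the model is a countermodel.

Yes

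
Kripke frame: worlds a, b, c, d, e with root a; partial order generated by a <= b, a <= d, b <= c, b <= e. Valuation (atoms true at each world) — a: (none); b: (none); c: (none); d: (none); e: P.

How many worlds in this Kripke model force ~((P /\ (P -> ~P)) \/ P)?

a: does not force it — a ||-/- ~((P /\ (P -> ~P)) \/ P) since e is accessible from a and e ||- (P /\ (P -> ~P)) \/ P.
b: does not force it.
c: forces it.
d: forces it.
e: does not force it.
Worlds forcing the formula: {c, d}.

2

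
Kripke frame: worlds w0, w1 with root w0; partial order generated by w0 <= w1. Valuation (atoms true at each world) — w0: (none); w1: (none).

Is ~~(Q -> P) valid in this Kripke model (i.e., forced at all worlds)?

w0 ||- ~~(Q -> P): no world accessible from w0 forces ~(Q -> P).
Since the root w0 forces ~~(Q -> P) and forcing is persistent (monotone upward), every world forces it.

Yes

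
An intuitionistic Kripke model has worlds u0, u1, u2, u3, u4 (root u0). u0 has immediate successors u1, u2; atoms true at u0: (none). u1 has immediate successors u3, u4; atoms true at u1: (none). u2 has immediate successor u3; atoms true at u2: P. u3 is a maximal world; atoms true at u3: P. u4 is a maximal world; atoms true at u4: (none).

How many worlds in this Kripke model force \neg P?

u0: does not force it — u0 \nVdash \neg P since u2 is accessible from u0 and u2 \Vdash P.
u1: does not force it.
u2: does not force it.
u3: does not force it.
u4: forces it.
Worlds forcing the formula: {u4}.

1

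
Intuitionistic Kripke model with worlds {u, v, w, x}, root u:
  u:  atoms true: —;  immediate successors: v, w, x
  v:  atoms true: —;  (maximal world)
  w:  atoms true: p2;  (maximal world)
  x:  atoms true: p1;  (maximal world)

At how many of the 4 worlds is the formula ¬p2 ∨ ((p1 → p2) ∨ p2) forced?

3

u: does not force it — u ⊮ ¬p2 ∨ ((p1 → p2) ∨ p2): neither disjunct is forced at u.
v: forces it.
w: forces it.
x: forces it.
Worlds forcing the formula: {v, w, x}.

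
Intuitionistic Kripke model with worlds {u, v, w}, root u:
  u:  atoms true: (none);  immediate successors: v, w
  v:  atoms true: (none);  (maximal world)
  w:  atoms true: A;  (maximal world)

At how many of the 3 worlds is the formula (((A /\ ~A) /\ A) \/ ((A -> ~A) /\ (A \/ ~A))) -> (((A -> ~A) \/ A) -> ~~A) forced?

u: does not force it — u ||-/- (((A /\ ~A) /\ A) \/ ((A -> ~A) /\ (A \/ ~A))) -> (((A -> ~A) \/ A) -> ~~A): at the accessible world v, v ||- ((A /\ ~A) /\ A) \/ ((A -> ~A) /\ (A \/ ~A)) but v ||-/- ((A -> ~A) \/ A) -> ~~A.
v: does not force it — v ||-/- (((A /\ ~A) /\ A) \/ ((A -> ~A) /\ (A \/ ~A))) -> (((A -> ~A) \/ A) -> ~~A): already at v itself, v ||- ((A /\ ~A) /\ A) \/ ((A -> ~A) /\ (A \/ ~A)) but v ||-/- ((A -> ~A) \/ A) -> ~~A.
w: forces it.
Worlds forcing the formula: {w}.

1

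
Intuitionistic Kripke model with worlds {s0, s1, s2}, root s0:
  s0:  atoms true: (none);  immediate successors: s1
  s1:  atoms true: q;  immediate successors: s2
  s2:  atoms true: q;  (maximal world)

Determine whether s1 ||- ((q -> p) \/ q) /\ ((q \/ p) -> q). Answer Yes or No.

s1 ||- ((q -> p) \/ q) /\ ((q \/ p) -> q) since s1 forces both conjuncts.

Yes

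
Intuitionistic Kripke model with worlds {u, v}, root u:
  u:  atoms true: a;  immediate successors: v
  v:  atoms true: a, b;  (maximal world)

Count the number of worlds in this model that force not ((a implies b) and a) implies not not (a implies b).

2

u: forces it.
v: forces it.
Worlds forcing the formula: {u, v}.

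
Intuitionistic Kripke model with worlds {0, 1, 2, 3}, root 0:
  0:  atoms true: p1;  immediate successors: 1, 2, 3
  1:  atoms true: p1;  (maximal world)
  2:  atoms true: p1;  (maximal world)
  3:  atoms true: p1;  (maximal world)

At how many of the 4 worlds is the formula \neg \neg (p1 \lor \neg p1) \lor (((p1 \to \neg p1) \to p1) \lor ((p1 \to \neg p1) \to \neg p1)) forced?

0: forces it.
1: forces it.
2: forces it.
3: forces it.
Worlds forcing the formula: {0, 1, 2, 3}.

4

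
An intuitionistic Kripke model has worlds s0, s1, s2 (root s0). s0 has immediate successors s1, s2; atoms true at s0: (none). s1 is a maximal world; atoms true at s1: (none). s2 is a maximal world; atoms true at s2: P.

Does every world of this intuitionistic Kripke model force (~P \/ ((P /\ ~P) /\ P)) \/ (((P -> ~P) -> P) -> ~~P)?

s0 ||- (~P \/ ((P /\ ~P) /\ P)) \/ (((P -> ~P) -> P) -> ~~P) via the disjunct ((P -> ~P) -> P) -> ~~P.
Since the root s0 forces (~P \/ ((P /\ ~P) /\ P)) \/ (((P -> ~P) -> P) -> ~~P) and forcing is persistent (monotone upward), every world forces it.

Yes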